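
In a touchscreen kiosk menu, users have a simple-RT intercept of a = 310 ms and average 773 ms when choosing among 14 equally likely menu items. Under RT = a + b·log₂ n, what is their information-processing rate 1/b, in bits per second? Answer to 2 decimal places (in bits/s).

Choice component = 773 − 310 = 463 ms over log₂(14) = 3.8074 bits.
b = 463 / 3.8074 = 121.607 ms/bit, so 1/b = 8.223 bits/s.

8.22 bits/s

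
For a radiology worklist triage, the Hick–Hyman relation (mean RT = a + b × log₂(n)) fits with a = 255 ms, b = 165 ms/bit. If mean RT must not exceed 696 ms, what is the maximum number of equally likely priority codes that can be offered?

6

Information budget: (696 − 255)/165 = 2.6727 bits, so n ≤ 2^2.6727 = 6.376 → at most 6.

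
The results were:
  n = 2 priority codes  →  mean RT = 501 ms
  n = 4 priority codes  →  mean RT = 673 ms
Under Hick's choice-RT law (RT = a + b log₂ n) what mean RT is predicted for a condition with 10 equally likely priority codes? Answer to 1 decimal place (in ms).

900.4 ms

With log₂ n on the abscissa the relation is linear; from the two conditions:
  b = (673 − 501) / (log₂ 4 − log₂ 2) = 172 / (2 − 1) = 172.000 ms/bit
  a = 501 − 172.000 × 1 = 329.000 ms
Then RT(10) = 329.000 + 172.000 × log₂ 10 = 329.000 + 172.000 × 3.3219 ≈ 900.372 ms.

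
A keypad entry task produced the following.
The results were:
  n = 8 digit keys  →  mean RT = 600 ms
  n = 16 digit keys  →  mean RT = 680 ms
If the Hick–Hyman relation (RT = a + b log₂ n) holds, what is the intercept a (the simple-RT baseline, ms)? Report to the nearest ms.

Slope: b = (680 − 600) / (log₂ 16 − log₂ 8) = 80/1.0000 = 80 ms/bit.
a = RT₁ − b·log₂ n₁ = 600 − 80 × 3 = 360.000 ms.

360 ms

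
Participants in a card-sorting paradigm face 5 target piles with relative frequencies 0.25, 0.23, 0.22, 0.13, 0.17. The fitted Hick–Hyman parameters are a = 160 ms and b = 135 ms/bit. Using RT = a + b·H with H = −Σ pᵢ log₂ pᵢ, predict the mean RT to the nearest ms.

469 ms

H = 0.25·log₂(1/0.25) + 0.23·log₂(1/0.23) + 0.22·log₂(1/0.22) + 0.13·log₂(1/0.13) + 0.17·log₂(1/0.17) = 2.2855 bits.
RT = 160 + 135 × 2.2855 = 468.54 ms.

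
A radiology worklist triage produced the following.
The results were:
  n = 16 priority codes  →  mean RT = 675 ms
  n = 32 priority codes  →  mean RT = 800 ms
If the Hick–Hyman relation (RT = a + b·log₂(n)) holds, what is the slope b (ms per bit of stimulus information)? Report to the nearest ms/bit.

125 ms/bit

b = (RT₂ − RT₁)/(log₂ n₂ − log₂ n₁) = (800 − 675)/(5 − 4) = 125 ms/bit.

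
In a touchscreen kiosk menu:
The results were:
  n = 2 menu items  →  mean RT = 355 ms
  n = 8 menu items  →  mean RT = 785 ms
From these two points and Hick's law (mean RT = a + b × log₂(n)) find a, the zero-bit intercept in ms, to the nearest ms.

140 ms

The slope on a log₂ axis is (785 − 355) / (3 − 1) = 215 ms/bit.
Intercept: a = 355 − 215·log₂(2) = 140.000 ms.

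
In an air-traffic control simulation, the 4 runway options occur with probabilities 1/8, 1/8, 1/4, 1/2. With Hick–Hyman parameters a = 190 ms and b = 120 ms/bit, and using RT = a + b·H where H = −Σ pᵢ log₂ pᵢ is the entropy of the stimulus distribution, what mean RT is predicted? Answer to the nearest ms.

H = −Σ pᵢ log₂ pᵢ = 0.125·3 + 0.125·3 + 0.25·2 + 0.5·1 = 1.750 bits.
RT = 190 + 120 × 1.750 = 400.00 ms.

400 ms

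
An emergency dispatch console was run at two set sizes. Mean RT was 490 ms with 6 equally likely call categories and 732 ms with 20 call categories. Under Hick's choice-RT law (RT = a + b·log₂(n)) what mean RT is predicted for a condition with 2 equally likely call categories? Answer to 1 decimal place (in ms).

RT is linear in log₂ n, so two points fix the line:
  b = (732 − 490) / (log₂ 20 − log₂ 6) = 242 / (4.3219 − 2.5850) = 139.323 ms/bit
  a = 490 − 139.323 × 2.5850 = 129.854 ms
Then RT(2) = 129.854 + 139.323 × log₂ 2 = 129.854 + 139.323 × 1 ≈ 269.178 ms.

269.2 ms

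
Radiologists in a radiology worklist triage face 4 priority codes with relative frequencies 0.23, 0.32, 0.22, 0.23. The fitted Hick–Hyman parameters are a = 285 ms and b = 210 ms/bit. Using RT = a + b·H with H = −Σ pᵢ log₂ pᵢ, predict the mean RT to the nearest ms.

H = 0.23·log₂(1/0.23) + 0.32·log₂(1/0.32) + 0.22·log₂(1/0.22) + 0.23·log₂(1/0.23) = 1.9819 bits.
RT = 285 + 210 × 1.9819 = 701.21 ms.

701 ms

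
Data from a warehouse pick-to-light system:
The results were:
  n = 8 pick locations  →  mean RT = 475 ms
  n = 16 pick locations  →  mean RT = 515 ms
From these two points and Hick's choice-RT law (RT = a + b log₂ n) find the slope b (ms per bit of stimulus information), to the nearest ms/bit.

40 ms/bit

b = (RT₂ − RT₁)/(log₂ n₂ − log₂ n₁) = (515 − 475)/(4 − 3) = 40 ms/bit.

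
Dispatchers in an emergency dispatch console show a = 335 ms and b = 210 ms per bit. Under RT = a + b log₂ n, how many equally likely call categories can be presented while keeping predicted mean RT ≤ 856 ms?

5

Set 335 + 210·log₂ n ≤ 856 → log₂ n ≤ (856 − 335)/210 = 2.4810.
So n ≤ 2^2.4810 = 5.583; the largest integer n is 5.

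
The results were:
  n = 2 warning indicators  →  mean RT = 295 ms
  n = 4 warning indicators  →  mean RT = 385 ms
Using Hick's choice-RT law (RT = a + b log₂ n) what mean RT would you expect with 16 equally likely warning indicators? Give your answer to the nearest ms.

565 ms

RT is linear in log₂ n, so two points fix the line:
  b = (385 − 295) / (log₂ 4 − log₂ 2) = 90 / (2 − 1) = 90 ms/bit
  a = 295 − 90 × 1 = 205 ms
Then RT(16) = 205 + 90 × log₂ 16 = 205 + 90 × 4 ≈ 565.000 ms.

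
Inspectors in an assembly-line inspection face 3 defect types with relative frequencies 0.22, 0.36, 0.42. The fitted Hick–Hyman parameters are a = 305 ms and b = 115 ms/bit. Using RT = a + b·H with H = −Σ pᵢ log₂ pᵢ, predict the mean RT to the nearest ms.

Entropy contributions −pᵢ log₂ pᵢ: 0.4806, 0.5306, 0.5256; sum H = 1.5368 bits.
RT = a + bH = 305 + 115·1.5368 = 481.74 ms.

482 ms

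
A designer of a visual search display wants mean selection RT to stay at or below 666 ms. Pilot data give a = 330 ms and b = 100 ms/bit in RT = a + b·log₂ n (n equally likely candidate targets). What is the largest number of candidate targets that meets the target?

10

Information budget: (666 − 330)/100 = 3.3600 bits, so n ≤ 2^3.3600 = 10.267 → at most 10.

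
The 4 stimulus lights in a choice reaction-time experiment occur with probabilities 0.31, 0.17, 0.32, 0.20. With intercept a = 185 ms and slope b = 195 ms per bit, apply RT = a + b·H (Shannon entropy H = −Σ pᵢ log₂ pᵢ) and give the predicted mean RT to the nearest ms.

Entropy contributions −pᵢ log₂ pᵢ: 0.5238, 0.4346, 0.5260, 0.4644; sum H = 1.9488 bits.
RT = a + bH = 185 + 195·1.9488 = 565.02 ms.

565 ms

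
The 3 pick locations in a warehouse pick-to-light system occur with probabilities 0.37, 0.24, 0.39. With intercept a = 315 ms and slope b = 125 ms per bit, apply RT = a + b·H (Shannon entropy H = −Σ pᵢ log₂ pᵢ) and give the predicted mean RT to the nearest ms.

Entropy contributions −pᵢ log₂ pᵢ: 0.5307, 0.4941, 0.5298; sum H = 1.5547 bits.
RT = a + bH = 315 + 125·1.5547 = 509.33 ms.

509 ms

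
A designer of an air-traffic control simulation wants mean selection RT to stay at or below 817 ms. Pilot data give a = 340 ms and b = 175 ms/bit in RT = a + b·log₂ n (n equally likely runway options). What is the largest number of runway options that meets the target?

Set 340 + 175·log₂ n ≤ 817 → log₂ n ≤ (817 − 340)/175 = 2.7257.
So n ≤ 2^2.7257 = 6.615; the largest integer n is 6.

6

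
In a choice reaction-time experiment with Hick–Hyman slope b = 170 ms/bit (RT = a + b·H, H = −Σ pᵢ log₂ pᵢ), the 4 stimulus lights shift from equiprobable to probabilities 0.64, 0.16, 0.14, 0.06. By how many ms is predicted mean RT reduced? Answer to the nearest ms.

89 ms

Equiprobable entropy H₀ = log₂ 4 = 2.0000 bits.
Skewed entropy H = −Σ pᵢ log₂ pᵢ = 1.4757 bits.
ΔRT = b·(H₀ − H) = 170 × 0.5243 = 89.13 ms.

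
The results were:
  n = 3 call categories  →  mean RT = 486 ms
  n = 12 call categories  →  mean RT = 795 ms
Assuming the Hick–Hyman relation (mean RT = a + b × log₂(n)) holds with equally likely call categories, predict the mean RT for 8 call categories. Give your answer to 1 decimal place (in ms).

RT is linear in log₂ n, so two points fix the line:
  b = (795 − 486) / (log₂ 12 − log₂ 3) = 309 / (3.5850 − 1.5850) = 154.500 ms/bit
  a = 486 − 154.500 × 1.5850 = 241.123 ms
Then RT(8) = 241.123 + 154.500 × log₂ 8 = 241.123 + 154.500 × 3 ≈ 704.623 ms.

704.6 ms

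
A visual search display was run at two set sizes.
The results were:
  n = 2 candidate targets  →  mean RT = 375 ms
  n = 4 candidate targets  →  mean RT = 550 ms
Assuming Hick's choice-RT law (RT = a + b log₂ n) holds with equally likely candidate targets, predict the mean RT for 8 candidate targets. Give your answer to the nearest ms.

With log₂ n on the abscissa the relation is linear; from the two conditions:
  b = (550 − 375) / (log₂ 4 − log₂ 2) = 175 / (2 − 1) = 175 ms/bit
  a = 375 − 175 × 1 = 200 ms
Then RT(8) = 200 + 175 × log₂ 8 = 200 + 175 × 3 ≈ 725.000 ms.

725 ms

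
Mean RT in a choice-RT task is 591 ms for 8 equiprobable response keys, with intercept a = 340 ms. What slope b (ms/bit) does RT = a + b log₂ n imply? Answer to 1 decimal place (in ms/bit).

83.7 ms/bit

b = (591 − 340) / log₂(8) = 251 / 3 = 83.667 ms/bit.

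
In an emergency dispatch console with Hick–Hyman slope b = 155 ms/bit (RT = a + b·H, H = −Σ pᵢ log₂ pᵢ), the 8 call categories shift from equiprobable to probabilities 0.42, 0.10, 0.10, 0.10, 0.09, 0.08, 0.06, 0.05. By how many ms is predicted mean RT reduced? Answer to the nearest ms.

64 ms

The RT saving is b·ΔH. Equiprobable H₀ = log₂(8) = 3.0000 bits; with the given probabilities H = 2.5860 bits.
b·(H₀ − H) = 155 × (3.0000 − 2.5860) = 64.17 ms.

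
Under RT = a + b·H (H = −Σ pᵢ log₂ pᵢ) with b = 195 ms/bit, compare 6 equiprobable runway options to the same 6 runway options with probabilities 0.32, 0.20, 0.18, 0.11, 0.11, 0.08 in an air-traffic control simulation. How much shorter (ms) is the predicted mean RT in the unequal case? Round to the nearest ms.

31 ms

The RT saving is b·ΔH. Equiprobable H₀ = log₂(6) = 2.5850 bits; with the given probabilities H = 2.4278 bits.
b·(H₀ − H) = 195 × (2.5850 − 2.4278) = 30.64 ms.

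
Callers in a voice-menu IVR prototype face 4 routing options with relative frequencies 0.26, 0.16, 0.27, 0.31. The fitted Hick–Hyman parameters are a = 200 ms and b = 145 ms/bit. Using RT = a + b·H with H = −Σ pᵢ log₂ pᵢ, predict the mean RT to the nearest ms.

485 ms

H = 0.26·log₂(1/0.26) + 0.16·log₂(1/0.16) + 0.27·log₂(1/0.27) + 0.31·log₂(1/0.31) = 1.9621 bits.
RT = 200 + 145 × 1.9621 = 484.51 ms.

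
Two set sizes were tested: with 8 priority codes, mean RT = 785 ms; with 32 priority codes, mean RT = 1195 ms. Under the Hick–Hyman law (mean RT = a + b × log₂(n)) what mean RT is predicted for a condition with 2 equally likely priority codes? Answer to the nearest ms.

With log₂ n on the abscissa the relation is linear; from the two conditions:
  b = (1195 − 785) / (log₂ 32 − log₂ 8) = 410 / (5 − 3) = 205 ms/bit
  a = 785 − 205 × 3 = 170 ms
Then RT(2) = 170 + 205 × log₂ 2 = 170 + 205 × 1 ≈ 375.000 ms.

375 ms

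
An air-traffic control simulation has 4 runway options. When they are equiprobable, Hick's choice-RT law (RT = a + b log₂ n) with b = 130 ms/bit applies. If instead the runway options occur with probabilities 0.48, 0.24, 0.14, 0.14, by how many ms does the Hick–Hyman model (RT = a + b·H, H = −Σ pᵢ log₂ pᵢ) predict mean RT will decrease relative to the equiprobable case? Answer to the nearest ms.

26 ms

The RT saving is b·ΔH. Equiprobable H₀ = log₂(4) = 2.0000 bits; with the given probabilities H = 1.7966 bits.
b·(H₀ − H) = 130 × (2.0000 − 1.7966) = 26.44 ms.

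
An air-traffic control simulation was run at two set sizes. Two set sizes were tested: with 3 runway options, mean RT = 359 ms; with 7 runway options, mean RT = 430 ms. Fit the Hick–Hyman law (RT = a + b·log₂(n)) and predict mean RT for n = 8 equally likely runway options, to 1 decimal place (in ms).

441.2 ms

Solve the two-equation system in a and b:
  b = (430 − 359) / (log₂ 7 − log₂ 3) = 71 / (2.8074 − 1.5850) = 58.083 ms/bit
  a = 359 − 58.083 × 1.5850 = 266.941 ms
Then RT(8) = 266.941 + 58.083 × log₂ 8 = 266.941 + 58.083 × 3 ≈ 441.189 ms.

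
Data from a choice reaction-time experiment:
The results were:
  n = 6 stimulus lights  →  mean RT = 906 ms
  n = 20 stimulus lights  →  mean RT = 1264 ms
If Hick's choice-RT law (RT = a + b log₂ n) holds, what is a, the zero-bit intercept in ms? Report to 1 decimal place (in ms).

373.2 ms

b = (RT₂ − RT₁)/(log₂ n₂ − log₂ n₁) = (1264 − 906)/(4.3219 − 2.5850) = 206.107 ms/bit.
Intercept: a = 906 − 206.107·log₂(6) = 373.222 ms.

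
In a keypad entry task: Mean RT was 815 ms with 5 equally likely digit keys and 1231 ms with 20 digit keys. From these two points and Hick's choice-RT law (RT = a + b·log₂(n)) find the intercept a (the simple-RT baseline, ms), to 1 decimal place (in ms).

b = (RT₂ − RT₁)/(log₂ n₂ − log₂ n₁) = (1231 − 815)/(4.3219 − 2.3219) = 208.000 ms/bit.
a = RT₁ − b·log₂ n₁ = 815 − 208.000 × 2.3219 = 332.039 ms.

332.0 ms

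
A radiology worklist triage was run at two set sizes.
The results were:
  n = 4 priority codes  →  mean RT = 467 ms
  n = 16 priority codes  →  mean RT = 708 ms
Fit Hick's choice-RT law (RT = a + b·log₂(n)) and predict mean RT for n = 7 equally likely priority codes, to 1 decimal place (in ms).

564.3 ms

With log₂ n on the abscissa the relation is linear; from the two conditions:
  b = (708 − 467) / (log₂ 16 − log₂ 4) = 241 / (4 − 2) = 120.500 ms/bit
  a = 467 − 120.500 × 2 = 226.000 ms
Then RT(7) = 226.000 + 120.500 × log₂ 7 = 226.000 + 120.500 × 2.8074 ≈ 564.286 ms.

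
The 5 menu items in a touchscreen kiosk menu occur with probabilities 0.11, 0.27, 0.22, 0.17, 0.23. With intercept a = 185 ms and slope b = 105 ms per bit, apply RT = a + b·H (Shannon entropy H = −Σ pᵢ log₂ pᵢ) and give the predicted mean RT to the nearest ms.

423 ms

Entropy contributions −pᵢ log₂ pᵢ: 0.3503, 0.5100, 0.4806, 0.4346, 0.4877; sum H = 2.2631 bits.
RT = a + bH = 185 + 105·2.2631 = 422.63 ms.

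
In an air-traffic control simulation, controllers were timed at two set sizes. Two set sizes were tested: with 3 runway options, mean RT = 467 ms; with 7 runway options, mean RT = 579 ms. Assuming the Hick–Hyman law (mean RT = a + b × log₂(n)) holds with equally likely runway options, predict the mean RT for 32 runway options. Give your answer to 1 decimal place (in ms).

779.9 ms

Fit slope and intercept:
  b = (579 − 467) / (log₂ 7 − log₂ 3) = 112 / (2.8074 − 1.5850) = 91.624 ms/bit
  a = 467 − 91.624 × 1.5850 = 321.780 ms
Then RT(32) = 321.780 + 91.624 × log₂ 32 = 321.780 + 91.624 × 5 ≈ 779.898 ms.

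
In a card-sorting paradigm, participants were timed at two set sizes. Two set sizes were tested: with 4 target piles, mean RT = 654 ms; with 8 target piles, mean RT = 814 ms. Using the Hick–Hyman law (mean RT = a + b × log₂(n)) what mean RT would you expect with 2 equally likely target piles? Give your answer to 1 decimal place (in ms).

With log₂ n on the abscissa the relation is linear; from the two conditions:
  b = (814 − 654) / (log₂ 8 − log₂ 4) = 160 / (3 − 2) = 160.000 ms/bit
  a = 654 − 160.000 × 2 = 334.000 ms
Then RT(2) = 334.000 + 160.000 × log₂ 2 = 334.000 + 160.000 × 1 ≈ 494.000 ms.

494.0 ms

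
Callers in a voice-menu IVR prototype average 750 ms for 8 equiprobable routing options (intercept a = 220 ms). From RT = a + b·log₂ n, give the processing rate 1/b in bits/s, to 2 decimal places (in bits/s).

b = (750 − 220)/log₂ 8 = 530/3 = 176.667 ms per bit = 0.17667 s/bit; the reciprocal is 5.660 bits/s.

5.66 bits/s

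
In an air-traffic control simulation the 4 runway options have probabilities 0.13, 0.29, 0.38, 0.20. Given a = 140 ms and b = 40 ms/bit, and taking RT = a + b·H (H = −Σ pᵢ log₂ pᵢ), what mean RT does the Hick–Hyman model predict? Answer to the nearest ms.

Entropy contributions −pᵢ log₂ pᵢ: 0.3826, 0.5179, 0.5305, 0.4644; sum H = 1.8954 bits.
RT = a + bH = 140 + 40·1.8954 = 215.82 ms.

216 ms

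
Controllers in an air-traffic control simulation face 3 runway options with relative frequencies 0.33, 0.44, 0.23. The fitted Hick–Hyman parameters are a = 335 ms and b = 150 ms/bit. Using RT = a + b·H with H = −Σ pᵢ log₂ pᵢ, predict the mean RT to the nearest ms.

Entropy contributions −pᵢ log₂ pᵢ: 0.5278, 0.5211, 0.4877; sum H = 1.5366 bits.
RT = a + bH = 335 + 150·1.5366 = 565.50 ms.

565 ms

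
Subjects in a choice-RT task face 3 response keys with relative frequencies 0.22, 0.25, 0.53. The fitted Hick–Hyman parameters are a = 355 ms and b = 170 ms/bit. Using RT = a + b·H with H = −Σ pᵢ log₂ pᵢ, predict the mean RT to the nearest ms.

H = 0.22·log₂(1/0.22) + 0.25·log₂(1/0.25) + 0.53·log₂(1/0.53) = 1.4660 bits.
RT = 355 + 170 × 1.4660 = 604.22 ms.

604 ms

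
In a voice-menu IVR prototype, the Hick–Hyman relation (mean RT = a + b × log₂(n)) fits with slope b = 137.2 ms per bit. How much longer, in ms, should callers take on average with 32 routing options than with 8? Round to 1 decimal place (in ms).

Only the slope matters, since a is common to both: ΔRT = b·log₂(n₂/n₁).
log₂(32) − log₂(8) = log₂(32/8) = log₂(4) = 2.
ΔRT = 137.2 × 2.0000 = 274.400 ms.

274.4 ms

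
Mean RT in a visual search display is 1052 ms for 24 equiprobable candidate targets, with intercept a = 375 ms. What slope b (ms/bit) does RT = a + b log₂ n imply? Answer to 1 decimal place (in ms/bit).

b = (1052 − 375) / log₂(24) = 677 / 4.5850 = 147.657 ms/bit.

147.7 ms/bit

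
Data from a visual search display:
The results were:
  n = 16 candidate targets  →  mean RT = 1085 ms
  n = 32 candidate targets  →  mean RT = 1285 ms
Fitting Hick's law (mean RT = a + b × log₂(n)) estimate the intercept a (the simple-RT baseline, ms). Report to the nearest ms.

285 ms

The slope on a log₂ axis is (1285 − 1085) / (5 − 4) = 200 ms/bit.
Intercept: a = 1085 − 200·log₂(16) = 285.000 ms.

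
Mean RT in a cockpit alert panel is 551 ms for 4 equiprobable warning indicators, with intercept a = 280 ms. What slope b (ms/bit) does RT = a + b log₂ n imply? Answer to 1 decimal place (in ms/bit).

135.5 ms/bit

log₂(4) = 2 bits.
b = (RT − a)/log₂ n = (551 − 280) / 2 = 135.500 ms/bit.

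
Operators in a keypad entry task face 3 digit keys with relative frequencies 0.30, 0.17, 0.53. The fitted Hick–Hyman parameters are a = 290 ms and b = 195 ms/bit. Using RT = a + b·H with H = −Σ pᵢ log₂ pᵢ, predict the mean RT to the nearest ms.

571 ms

Entropy contributions −pᵢ log₂ pᵢ: 0.5211, 0.4346, 0.4854; sum H = 1.4411 bits.
RT = a + bH = 290 + 195·1.4411 = 571.02 ms.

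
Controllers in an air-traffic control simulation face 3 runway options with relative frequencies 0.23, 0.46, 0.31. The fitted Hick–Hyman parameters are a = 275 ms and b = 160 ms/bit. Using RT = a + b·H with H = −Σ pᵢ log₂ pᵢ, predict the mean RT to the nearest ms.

519 ms

H = 0.23·log₂(1/0.23) + 0.46·log₂(1/0.46) + 0.31·log₂(1/0.31) = 1.5268 bits.
RT = 275 + 160 × 1.5268 = 519.29 ms.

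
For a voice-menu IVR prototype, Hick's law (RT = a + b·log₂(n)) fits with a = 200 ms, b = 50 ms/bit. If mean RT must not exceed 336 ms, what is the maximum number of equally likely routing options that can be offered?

Information budget: (336 − 200)/50 = 2.7200 bits, so n ≤ 2^2.7200 = 6.589 → at most 6.

6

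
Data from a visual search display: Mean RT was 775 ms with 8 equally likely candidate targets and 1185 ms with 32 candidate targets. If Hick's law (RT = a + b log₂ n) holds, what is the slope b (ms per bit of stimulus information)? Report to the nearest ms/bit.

The slope on a log₂ axis is (1185 − 775) / (5 − 3) = 205 ms/bit.

205 ms/bit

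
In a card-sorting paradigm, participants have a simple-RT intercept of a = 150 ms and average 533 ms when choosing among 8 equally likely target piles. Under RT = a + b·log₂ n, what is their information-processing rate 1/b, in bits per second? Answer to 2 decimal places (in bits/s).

7.83 bits/s

b = (533 − 150)/log₂ 8 = 383/3 = 127.667 ms per bit = 0.12767 s/bit; the reciprocal is 7.833 bits/s.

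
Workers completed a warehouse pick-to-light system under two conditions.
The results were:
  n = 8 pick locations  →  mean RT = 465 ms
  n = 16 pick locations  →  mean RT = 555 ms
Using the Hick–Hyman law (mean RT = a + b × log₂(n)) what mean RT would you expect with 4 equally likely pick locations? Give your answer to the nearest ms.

Solve the two-equation system in a and b:
  b = (555 − 465) / (log₂ 16 − log₂ 8) = 90 / (4 − 3) = 90 ms/bit
  a = 465 − 90 × 3 = 195 ms
Then RT(4) = 195 + 90 × log₂ 4 = 195 + 90 × 2 ≈ 375.000 ms.

375 ms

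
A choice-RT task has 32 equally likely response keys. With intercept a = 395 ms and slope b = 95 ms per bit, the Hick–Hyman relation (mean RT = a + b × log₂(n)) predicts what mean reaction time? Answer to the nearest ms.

log₂(32) = 5 bits, so RT = 395 + 95 × 5 ≈ 870.000 ms.

870 ms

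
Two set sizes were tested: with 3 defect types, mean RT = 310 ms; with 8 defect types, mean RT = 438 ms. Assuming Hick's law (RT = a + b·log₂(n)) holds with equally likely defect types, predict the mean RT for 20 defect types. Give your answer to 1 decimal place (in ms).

Solve the two-equation system in a and b:
  b = (438 − 310) / (log₂ 8 − log₂ 3) = 128 / (3 − 1.5850) = 90.457 ms/bit
  a = 310 − 90.457 × 1.5850 = 166.629 ms
Then RT(20) = 166.629 + 90.457 × log₂ 20 = 166.629 + 90.457 × 4.3219 ≈ 557.578 ms.

557.6 ms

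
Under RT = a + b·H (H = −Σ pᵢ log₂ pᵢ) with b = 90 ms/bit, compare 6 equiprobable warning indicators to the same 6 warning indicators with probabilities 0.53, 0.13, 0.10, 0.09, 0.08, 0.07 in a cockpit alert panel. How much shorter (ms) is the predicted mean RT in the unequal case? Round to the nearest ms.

The RT saving is b·ΔH. Equiprobable H₀ = log₂(6) = 2.5850 bits; with the given probabilities H = 2.0730 bits.
b·(H₀ − H) = 90 × (2.5850 − 2.0730) = 46.08 ms.

46 ms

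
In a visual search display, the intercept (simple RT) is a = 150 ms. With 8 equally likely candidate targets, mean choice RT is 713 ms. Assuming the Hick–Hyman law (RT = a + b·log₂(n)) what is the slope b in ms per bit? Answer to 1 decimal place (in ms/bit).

b = (713 − 150) / log₂(8) = 563 / 3 = 187.667 ms/bit.

187.7 ms/bit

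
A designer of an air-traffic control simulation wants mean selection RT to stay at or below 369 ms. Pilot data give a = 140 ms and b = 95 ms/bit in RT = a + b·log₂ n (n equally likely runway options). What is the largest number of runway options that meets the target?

95·log₂ n ≤ 369 − 140 = 229, giving log₂ n ≤ 2.4105 and n ≤ 5.317. The largest whole number is 5.

5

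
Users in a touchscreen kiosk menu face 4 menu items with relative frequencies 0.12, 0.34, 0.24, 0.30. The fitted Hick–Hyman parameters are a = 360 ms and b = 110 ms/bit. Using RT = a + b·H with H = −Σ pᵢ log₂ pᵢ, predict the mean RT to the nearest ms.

H = 0.12·log₂(1/0.12) + 0.34·log₂(1/0.34) + 0.24·log₂(1/0.24) + 0.30·log₂(1/0.30) = 1.9115 bits.
RT = 360 + 110 × 1.9115 = 570.26 ms.

570 ms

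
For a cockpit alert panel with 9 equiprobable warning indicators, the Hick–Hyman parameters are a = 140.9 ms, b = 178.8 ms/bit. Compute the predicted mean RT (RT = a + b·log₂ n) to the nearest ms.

log₂(9) = 3.1699 bits, so RT = 140.9 + 178.8 × 3.1699 ≈ 707.683 ms.

708 ms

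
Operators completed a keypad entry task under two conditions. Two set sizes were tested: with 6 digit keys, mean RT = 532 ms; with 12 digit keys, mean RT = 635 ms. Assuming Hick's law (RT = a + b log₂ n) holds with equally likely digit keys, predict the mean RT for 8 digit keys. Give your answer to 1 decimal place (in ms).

574.7 ms

RT is linear in log₂ n, so two points fix the line:
  b = (635 − 532) / (log₂ 12 − log₂ 6) = 103 / (3.5850 − 2.5850) = 103.000 ms/bit
  a = 532 − 103.000 × 2.5850 = 265.749 ms
Then RT(8) = 265.749 + 103.000 × log₂ 8 = 265.749 + 103.000 × 3 ≈ 574.749 ms.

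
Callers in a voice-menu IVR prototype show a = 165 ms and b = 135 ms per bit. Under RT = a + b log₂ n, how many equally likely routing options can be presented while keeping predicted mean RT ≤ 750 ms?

Set 165 + 135·log₂ n ≤ 750 → log₂ n ≤ (750 − 165)/135 = 4.3333.
So n ≤ 2^4.3333 = 20.159; the largest integer n is 20.

20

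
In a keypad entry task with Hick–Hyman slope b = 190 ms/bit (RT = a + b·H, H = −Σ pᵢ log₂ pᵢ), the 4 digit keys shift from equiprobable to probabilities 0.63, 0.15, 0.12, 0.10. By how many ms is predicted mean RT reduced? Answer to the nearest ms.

89 ms

Equiprobable entropy H₀ = log₂ 4 = 2.0000 bits.
Skewed entropy H = −Σ pᵢ log₂ pᵢ = 1.5297 bits.
ΔRT = b·(H₀ − H) = 190 × 0.4703 = 89.35 ms.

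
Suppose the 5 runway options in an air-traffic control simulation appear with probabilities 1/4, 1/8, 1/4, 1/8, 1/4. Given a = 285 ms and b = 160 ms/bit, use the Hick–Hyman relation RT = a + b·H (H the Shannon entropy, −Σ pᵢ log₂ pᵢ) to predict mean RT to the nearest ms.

645 ms

Each term −pᵢ log₂ pᵢ: 0.25·2 + 0.125·3 + 0.25·2 + 0.125·3 + 0.25·2; summed, H = 2.250 bits.
Mean RT = a + bH = 285 + 160·2.250 = 645.00 ms.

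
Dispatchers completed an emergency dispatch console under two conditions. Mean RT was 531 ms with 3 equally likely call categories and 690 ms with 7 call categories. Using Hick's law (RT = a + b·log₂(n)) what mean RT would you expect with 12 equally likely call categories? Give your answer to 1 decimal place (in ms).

With log₂ n on the abscissa the relation is linear; from the two conditions:
  b = (690 − 531) / (log₂ 7 − log₂ 3) = 159 / (2.8074 − 1.5850) = 130.073 ms/bit
  a = 531 − 130.073 × 1.5850 = 324.839 ms
Then RT(12) = 324.839 + 130.073 × log₂ 12 = 324.839 + 130.073 × 3.5850 ≈ 791.146 ms.

791.1 ms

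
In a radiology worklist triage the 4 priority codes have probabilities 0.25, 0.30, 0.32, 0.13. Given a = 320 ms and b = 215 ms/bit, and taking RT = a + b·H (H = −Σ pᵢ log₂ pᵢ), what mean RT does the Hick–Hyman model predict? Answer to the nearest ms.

Entropy contributions −pᵢ log₂ pᵢ: 0.5000, 0.5211, 0.5260, 0.3826; sum H = 1.9298 bits.
RT = a + bH = 320 + 215·1.9298 = 734.90 ms.

735 ms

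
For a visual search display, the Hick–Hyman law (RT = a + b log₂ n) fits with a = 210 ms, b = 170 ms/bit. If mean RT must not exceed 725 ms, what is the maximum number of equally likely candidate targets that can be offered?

8

Information budget: (725 − 210)/170 = 3.0294 bits, so n ≤ 2^3.0294 = 8.165 → at most 8.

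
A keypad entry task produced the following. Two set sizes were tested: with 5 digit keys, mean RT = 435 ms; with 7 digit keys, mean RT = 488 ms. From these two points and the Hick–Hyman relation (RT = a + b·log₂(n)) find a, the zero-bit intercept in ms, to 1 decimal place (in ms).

181.5 ms

Slope: b = (488 − 435) / (log₂ 7 − log₂ 5) = 53/0.4854 = 109.182 ms/bit.
a = RT₁ − b·log₂ n₁ = 435 − 109.182 × 2.3219 = 181.487 ms.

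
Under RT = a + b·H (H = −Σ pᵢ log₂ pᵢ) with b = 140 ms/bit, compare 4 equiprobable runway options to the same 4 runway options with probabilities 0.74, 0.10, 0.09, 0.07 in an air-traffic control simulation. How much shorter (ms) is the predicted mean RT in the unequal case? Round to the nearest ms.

107 ms

Equiprobable entropy H₀ = log₂ 4 = 2.0000 bits.
Skewed entropy H = −Σ pᵢ log₂ pᵢ = 1.2349 bits.
ΔRT = b·(H₀ − H) = 140 × 0.7651 = 107.12 ms.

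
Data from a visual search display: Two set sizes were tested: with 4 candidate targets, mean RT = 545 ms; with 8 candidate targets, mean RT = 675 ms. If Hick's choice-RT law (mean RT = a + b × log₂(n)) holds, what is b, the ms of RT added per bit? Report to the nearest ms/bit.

b = (RT₂ − RT₁)/(log₂ n₂ − log₂ n₁) = (675 − 545)/(3 − 2) = 130 ms/bit.

130 ms/bit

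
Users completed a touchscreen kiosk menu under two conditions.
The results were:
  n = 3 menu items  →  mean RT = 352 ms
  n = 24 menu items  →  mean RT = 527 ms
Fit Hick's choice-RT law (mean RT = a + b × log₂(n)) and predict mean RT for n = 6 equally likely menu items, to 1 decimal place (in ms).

Solve the two-equation system in a and b:
  b = (527 − 352) / (log₂ 24 − log₂ 3) = 175 / (4.5850 − 1.5850) = 58.333 ms/bit
  a = 352 − 58.333 × 1.5850 = 259.544 ms
Then RT(6) = 259.544 + 58.333 × log₂ 6 = 259.544 + 58.333 × 2.5850 ≈ 410.333 ms.

410.3 ms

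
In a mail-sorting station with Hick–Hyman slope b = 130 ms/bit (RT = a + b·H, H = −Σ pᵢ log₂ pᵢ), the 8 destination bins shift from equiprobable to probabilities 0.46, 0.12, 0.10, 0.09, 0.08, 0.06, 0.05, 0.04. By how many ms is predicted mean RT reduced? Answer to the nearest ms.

70 ms

The RT saving is b·ΔH. Equiprobable H₀ = log₂(8) = 3.0000 bits; with the given probabilities H = 2.4641 bits.
b·(H₀ − H) = 130 × (3.0000 − 2.4641) = 69.66 ms.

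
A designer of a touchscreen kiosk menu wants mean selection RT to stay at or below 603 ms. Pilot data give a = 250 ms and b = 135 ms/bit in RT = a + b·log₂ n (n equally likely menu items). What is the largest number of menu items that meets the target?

Information budget: (603 − 250)/135 = 2.6148 bits, so n ≤ 2^2.6148 = 6.125 → at most 6.

6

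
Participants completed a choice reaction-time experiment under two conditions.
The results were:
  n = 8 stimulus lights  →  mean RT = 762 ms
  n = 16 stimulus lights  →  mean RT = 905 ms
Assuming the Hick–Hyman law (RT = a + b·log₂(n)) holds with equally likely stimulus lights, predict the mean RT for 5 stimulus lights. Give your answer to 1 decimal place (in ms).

Solve the two-equation system in a and b:
  b = (905 − 762) / (log₂ 16 − log₂ 8) = 143 / (4 − 3) = 143.000 ms/bit
  a = 762 − 143.000 × 3 = 333.000 ms
Then RT(5) = 333.000 + 143.000 × log₂ 5 = 333.000 + 143.000 × 2.3219 ≈ 665.036 ms.

665.0 ms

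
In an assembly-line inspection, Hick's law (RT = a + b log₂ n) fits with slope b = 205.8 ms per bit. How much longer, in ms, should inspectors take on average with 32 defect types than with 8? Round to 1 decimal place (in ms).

The intercept a cancels: ΔRT = b·(log₂ n₂ − log₂ n₁) = b·log₂(n₂/n₁).
log₂(32) − log₂(8) = log₂(32/8) = log₂(4) = 2.
ΔRT = 205.8 × 2.0000 = 411.600 ms.

411.6 ms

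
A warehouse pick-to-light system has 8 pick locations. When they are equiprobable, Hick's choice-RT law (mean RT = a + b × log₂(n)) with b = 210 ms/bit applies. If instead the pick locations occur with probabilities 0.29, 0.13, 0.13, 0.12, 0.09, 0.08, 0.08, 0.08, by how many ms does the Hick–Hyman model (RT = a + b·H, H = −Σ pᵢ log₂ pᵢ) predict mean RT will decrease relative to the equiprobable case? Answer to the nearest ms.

34 ms

The RT saving is b·ΔH. Equiprobable H₀ = log₂(8) = 3.0000 bits; with the given probabilities H = 2.8374 bits.
b·(H₀ − H) = 210 × (3.0000 − 2.8374) = 34.14 ms.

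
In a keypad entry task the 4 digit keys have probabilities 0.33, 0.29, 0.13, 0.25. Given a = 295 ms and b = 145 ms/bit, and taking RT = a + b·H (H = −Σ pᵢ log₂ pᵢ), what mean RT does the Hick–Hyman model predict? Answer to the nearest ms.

575 ms

H = 0.33·log₂(1/0.33) + 0.29·log₂(1/0.29) + 0.13·log₂(1/0.13) + 0.25·log₂(1/0.25) = 1.9284 bits.
RT = 295 + 145 × 1.9284 = 574.61 ms.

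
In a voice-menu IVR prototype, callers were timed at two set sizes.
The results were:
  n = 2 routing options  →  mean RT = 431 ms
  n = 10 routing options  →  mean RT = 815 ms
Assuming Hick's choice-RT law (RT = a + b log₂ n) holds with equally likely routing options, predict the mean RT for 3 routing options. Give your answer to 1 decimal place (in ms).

With log₂ n on the abscissa the relation is linear; from the two conditions:
  b = (815 − 431) / (log₂ 10 − log₂ 2) = 384 / (3.3219 − 1) = 165.380 ms/bit
  a = 431 − 165.380 × 1 = 265.620 ms
Then RT(3) = 265.620 + 165.380 × log₂ 3 = 265.620 + 165.380 × 1.5850 ≈ 527.741 ms.

527.7 ms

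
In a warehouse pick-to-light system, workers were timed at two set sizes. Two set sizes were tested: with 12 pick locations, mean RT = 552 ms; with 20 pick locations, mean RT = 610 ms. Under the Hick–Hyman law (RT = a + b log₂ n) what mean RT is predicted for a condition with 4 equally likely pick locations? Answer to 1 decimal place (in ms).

With log₂ n on the abscissa the relation is linear; from the two conditions:
  b = (610 − 552) / (log₂ 20 − log₂ 12) = 58 / (4.3219 − 3.5850) = 78.701 ms/bit
  a = 552 − 78.701 × 3.5850 = 269.860 ms
Then RT(4) = 269.860 + 78.701 × log₂ 4 = 269.860 + 78.701 × 2 ≈ 427.262 ms.

427.3 ms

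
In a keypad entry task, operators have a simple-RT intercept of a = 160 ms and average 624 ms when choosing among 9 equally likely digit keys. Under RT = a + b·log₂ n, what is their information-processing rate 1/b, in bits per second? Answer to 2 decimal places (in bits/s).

6.83 bits/s

Choice component = 624 − 160 = 464 ms over log₂(9) = 3.1699 bits.
b = 464 / 3.1699 = 146.376 ms/bit, so 1/b = 6.832 bits/s.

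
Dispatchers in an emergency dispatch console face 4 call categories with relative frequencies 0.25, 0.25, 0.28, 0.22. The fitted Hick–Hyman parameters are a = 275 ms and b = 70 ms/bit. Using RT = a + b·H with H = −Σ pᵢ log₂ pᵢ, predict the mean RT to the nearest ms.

H = 0.25·log₂(1/0.25) + 0.25·log₂(1/0.25) + 0.28·log₂(1/0.28) + 0.22·log₂(1/0.22) = 1.9948 bits.
RT = 275 + 70 × 1.9948 = 414.64 ms.

415 ms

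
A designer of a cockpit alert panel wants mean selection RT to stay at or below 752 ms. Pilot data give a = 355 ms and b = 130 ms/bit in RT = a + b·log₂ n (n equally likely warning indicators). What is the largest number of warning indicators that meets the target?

8

Information budget: (752 − 355)/130 = 3.0538 bits, so n ≤ 2^3.0538 = 8.304 → at most 8.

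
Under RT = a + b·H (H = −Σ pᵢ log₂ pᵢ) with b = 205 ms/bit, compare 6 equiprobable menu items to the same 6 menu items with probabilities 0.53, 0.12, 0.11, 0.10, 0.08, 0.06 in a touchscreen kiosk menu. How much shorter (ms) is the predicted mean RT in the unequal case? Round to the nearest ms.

106 ms

The RT saving is b·ΔH. Equiprobable H₀ = log₂(6) = 2.5850 bits; with the given probabilities H = 2.0700 bits.
b·(H₀ − H) = 205 × (2.5850 − 2.0700) = 105.56 ms.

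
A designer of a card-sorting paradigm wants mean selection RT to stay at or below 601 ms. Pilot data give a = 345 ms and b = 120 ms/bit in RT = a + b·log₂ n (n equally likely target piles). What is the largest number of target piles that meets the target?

4

120·log₂ n ≤ 601 − 345 = 256, giving log₂ n ≤ 2.1333 and n ≤ 4.387. The largest whole number is 4.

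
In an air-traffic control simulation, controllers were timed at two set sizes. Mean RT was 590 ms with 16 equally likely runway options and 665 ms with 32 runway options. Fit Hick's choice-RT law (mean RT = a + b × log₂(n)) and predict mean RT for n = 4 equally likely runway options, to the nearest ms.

440 ms

Solve the two-equation system in a and b:
  b = (665 − 590) / (log₂ 32 − log₂ 16) = 75 / (5 − 4) = 75 ms/bit
  a = 590 − 75 × 4 = 290 ms
Then RT(4) = 290 + 75 × log₂ 4 = 290 + 75 × 2 ≈ 440.000 ms.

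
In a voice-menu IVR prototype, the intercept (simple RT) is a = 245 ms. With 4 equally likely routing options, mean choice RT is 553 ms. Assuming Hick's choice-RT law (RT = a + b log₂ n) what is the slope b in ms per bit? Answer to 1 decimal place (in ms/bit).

154.0 ms/bit

log₂(4) = 2 bits.
b = (RT − a)/log₂ n = (553 − 245) / 2 = 154.000 ms/bit.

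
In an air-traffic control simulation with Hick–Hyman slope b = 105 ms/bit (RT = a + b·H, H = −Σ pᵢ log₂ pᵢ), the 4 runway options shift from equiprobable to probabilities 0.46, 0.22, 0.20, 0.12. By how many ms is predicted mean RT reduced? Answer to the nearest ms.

18 ms

Equiprobable entropy H₀ = log₂ 4 = 2.0000 bits.
Skewed entropy H = −Σ pᵢ log₂ pᵢ = 1.8274 bits.
ΔRT = b·(H₀ − H) = 105 × 0.1726 = 18.13 ms.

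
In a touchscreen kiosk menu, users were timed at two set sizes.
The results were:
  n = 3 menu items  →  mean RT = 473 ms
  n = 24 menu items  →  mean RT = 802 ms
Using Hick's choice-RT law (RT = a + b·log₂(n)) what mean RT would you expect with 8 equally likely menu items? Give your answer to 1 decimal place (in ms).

628.2 ms

RT is linear in log₂ n, so two points fix the line:
  b = (802 − 473) / (log₂ 24 − log₂ 3) = 329 / (4.5850 − 1.5850) = 109.667 ms/bit
  a = 473 − 109.667 × 1.5850 = 299.182 ms
Then RT(8) = 299.182 + 109.667 × log₂ 8 = 299.182 + 109.667 × 3 ≈ 628.182 ms.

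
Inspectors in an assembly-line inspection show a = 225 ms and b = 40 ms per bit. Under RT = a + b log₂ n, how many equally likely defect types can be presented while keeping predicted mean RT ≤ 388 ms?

40·log₂ n ≤ 388 − 225 = 163, giving log₂ n ≤ 4.0750 and n ≤ 16.854. The largest whole number is 16.

16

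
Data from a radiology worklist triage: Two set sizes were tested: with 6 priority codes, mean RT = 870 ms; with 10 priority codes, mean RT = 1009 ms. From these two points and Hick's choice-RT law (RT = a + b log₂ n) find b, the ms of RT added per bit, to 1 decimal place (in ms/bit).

188.6 ms/bit

The slope on a log₂ axis is (1009 − 870) / (3.3219 − 2.5850) = 188.611 ms/bit.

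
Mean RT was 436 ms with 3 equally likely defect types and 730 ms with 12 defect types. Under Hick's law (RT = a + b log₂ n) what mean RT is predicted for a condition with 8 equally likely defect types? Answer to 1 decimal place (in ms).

644.0 ms

Solve the two-equation system in a and b:
  b = (730 − 436) / (log₂ 12 − log₂ 3) = 294 / (3.5850 − 1.5850) = 147.000 ms/bit
  a = 436 − 147.000 × 1.5850 = 203.011 ms
Then RT(8) = 203.011 + 147.000 × log₂ 8 = 203.011 + 147.000 × 3 ≈ 644.011 ms.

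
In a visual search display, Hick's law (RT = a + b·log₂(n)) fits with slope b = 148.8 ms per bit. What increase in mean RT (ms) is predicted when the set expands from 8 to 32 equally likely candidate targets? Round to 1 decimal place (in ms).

The intercept a cancels: ΔRT = b·(log₂ n₂ − log₂ n₁) = b·log₂(n₂/n₁).
log₂(32) − log₂(8) = log₂(32/8) = log₂(4) = 2.
ΔRT = 148.8 × 2.0000 = 297.600 ms.

297.6 ms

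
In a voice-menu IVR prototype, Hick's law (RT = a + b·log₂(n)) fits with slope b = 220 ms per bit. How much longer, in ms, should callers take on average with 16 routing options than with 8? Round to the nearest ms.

220 ms

Only the slope matters, since a is common to both: ΔRT = b·log₂(n₂/n₁).
log₂(16) − log₂(8) = log₂(16/8) = log₂(2) = 1.
ΔRT = 220 × 1.0000 = 220.000 ms.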